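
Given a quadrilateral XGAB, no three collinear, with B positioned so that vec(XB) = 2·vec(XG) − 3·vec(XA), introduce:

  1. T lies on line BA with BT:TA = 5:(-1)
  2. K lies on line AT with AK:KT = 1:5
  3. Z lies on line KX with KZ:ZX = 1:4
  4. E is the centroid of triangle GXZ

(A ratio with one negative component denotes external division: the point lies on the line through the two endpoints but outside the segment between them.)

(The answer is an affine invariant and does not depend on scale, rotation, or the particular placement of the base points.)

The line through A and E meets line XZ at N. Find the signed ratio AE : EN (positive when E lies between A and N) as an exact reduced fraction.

Set X = (0, 0), G = (1, 0), A = (0, 1), B = (2, -3); any affine frame gives the same invariant.
1. T lies on line BA with BT:TA = 5:(-1) ⇒ T = (-1/2, 2)
2. K lies on line AT with AK:KT = 1:5 ⇒ K = (-1/12, 7/6)
3. Z lies on line KX with KZ:ZX = 1:4 ⇒ Z = (-1/15, 14/15)
4. E is the centroid of triangle GXZ ⇒ E = (14/45, 14/45)
line AE meets XZ at N = (-14/165, 196/165)
E = A + t·(N−A) with t = -11/3, so AE:EN = -11/3:14/3

AE:EN = -11/14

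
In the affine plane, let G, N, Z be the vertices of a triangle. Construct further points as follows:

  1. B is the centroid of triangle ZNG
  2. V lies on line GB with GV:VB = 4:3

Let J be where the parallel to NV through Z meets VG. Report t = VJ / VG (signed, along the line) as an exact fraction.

t = -13/4

Choose coordinates G = (0, 0), N = (1, 0), Z = (0, 1).
1. B is the centroid of triangle ZNG ⇒ B = (1/3, 1/3)
2. V lies on line GB with GV:VB = 4:3 ⇒ V = (4/21, 4/21)
through Z parallel to NV: direction (-17/21, 4/21); meets VG at J = (17/21, 17/21)
J = V + t·(G−V) with t = -13/4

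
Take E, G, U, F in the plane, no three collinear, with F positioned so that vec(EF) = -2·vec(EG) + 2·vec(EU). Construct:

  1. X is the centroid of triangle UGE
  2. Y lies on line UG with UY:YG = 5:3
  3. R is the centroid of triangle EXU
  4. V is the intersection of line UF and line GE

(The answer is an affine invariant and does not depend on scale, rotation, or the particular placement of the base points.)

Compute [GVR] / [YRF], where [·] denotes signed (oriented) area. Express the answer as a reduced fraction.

Choose coordinates E = (0, 0), G = (1, 0), U = (0, 1), F = (-2, 2).
1. X is the centroid of triangle UGE ⇒ X = (1/3, 1/3)
2. Y lies on line UG with UY:YG = 5:3 ⇒ Y = (5/8, 3/8)
3. R is the centroid of triangle EXU ⇒ R = (1/9, 4/9)
4. V is the intersection of line UF and line GE ⇒ V = (2, 0)
2·[GVR] = 4/9, 2·[YRF] = -47/72
[GVR]:[YRF] = 4/9:-47/72 = -32/47

[GVR]:[YRF] = -32/47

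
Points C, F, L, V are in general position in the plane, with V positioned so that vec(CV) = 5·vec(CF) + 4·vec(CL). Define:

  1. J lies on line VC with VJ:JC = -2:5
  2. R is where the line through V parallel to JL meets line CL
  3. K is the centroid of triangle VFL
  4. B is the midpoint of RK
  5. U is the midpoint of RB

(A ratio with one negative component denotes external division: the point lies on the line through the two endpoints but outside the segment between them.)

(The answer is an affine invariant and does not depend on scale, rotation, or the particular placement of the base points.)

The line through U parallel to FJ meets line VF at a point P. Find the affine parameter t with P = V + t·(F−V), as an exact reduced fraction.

Choose coordinates C = (0, 0), F = (1, 0), L = (0, 1), V = (5, 4).
1. J lies on line VC with VJ:JC = -2:5 ⇒ J = (25/3, 20/3)
2. R is where the line through V parallel to JL meets line CL ⇒ R = (0, 3/5)
3. K is the centroid of triangle VFL ⇒ K = (2, 5/3)
4. B is the midpoint of RK ⇒ B = (1, 17/15)
5. U is the midpoint of RB ⇒ U = (1/2, 13/15)
through U parallel to FJ: direction (22/3, 20/3); meets VF at P = (233/15, 218/15)
P = V + t·(F−V) with t = -79/30

t = -79/30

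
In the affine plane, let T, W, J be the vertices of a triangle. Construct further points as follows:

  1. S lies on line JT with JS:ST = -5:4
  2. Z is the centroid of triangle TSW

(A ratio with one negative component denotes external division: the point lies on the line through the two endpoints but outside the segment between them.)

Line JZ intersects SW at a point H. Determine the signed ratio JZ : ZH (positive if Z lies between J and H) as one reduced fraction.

JZ:ZH = 11/4

Set T = (0, 0), W = (1, 0), J = (0, 1); any affine frame gives the same invariant.
1. S lies on line JT with JS:ST = -5:4 ⇒ S = (0, -4)
2. Z is the centroid of triangle TSW ⇒ Z = (1/3, -4/3)
line JZ meets SW at H = (5/11, -24/11)
Z = J + t·(H−J) with t = 11/15, so JZ:ZH = 11/15:4/15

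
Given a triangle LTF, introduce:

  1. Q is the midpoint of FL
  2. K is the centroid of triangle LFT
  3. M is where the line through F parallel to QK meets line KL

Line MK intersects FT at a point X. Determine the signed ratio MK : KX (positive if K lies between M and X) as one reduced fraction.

Assign L = (0, 0), T = (1, 0), F = (0, 1) — the answer is frame-independent, so this choice is without loss of generality.
1. Q is the midpoint of FL ⇒ Q = (0, 1/2)
2. K is the centroid of triangle LFT ⇒ K = (1/3, 1/3)
3. M is where the line through F parallel to QK meets line KL ⇒ M = (2/3, 2/3)
line MK meets FT at X = (1/2, 1/2)
K = M + t·(X−M) with t = 2, so MK:KX = 2:-1

MK:KX = -2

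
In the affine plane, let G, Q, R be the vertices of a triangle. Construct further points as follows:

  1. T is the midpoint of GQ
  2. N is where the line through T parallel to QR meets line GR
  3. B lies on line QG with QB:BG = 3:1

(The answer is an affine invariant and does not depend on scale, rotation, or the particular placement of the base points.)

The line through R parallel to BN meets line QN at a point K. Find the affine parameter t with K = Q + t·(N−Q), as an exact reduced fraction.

t = 2/3

Set G = (0, 0), Q = (1, 0), R = (0, 1); any affine frame gives the same invariant.
1. T is the midpoint of GQ ⇒ T = (1/2, 0)
2. N is where the line through T parallel to QR meets line GR ⇒ N = (0, 1/2)
3. B lies on line QG with QB:BG = 3:1 ⇒ B = (1/4, 0)
through R parallel to BN: direction (-1/4, 1/2); meets QN at K = (1/3, 1/3)
K = Q + t·(N−Q) with t = 2/3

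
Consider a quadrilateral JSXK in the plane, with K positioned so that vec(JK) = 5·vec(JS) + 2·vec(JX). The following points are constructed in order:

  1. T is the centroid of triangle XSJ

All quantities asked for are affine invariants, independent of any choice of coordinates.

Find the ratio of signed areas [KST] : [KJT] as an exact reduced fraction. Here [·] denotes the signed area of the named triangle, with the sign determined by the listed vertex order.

[KST]:[KJT] = 8/3

Assign J = (0, 0), S = (1, 0), X = (0, 1), K = (5, 2) — the answer is frame-independent, so this choice is without loss of generality.
1. T is the centroid of triangle XSJ ⇒ T = (1/3, 1/3)
2·[KST] = -8/3, 2·[KJT] = -1
[KST]:[KJT] = -8/3:-1 = 8/3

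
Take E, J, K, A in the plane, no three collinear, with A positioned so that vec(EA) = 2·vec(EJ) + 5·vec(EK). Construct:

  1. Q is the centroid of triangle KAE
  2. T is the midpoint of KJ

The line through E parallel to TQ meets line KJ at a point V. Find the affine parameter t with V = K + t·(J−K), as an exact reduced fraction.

Assign E = (0, 0), J = (1, 0), K = (0, 1), A = (2, 5) — the answer is frame-independent, so this choice is without loss of generality.
1. Q is the centroid of triangle KAE ⇒ Q = (2/3, 2)
2. T is the midpoint of KJ ⇒ T = (1/2, 1/2)
through E parallel to TQ: direction (1/6, 3/2); meets KJ at V = (1/10, 9/10)
V = K + t·(J−K) with t = 1/10

t = 1/10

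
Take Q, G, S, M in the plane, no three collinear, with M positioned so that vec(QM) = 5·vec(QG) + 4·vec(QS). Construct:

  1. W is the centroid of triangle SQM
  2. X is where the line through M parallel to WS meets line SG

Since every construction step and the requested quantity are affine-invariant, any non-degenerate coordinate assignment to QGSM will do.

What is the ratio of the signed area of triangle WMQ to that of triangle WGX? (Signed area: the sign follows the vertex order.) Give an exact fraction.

Work in coordinates with Q = (0, 0), G = (1, 0), S = (0, 1), M = (5, 4).
1. W is the centroid of triangle SQM ⇒ W = (5/3, 5/3)
2. X is where the line through M parallel to WS meets line SG ⇒ X = (-5/7, 12/7)
2·[WMQ] = -5/3, 2·[WGX] = -4
[WMQ]:[WGX] = -5/3:-4 = 5/12

[WMQ]:[WGX] = 5/12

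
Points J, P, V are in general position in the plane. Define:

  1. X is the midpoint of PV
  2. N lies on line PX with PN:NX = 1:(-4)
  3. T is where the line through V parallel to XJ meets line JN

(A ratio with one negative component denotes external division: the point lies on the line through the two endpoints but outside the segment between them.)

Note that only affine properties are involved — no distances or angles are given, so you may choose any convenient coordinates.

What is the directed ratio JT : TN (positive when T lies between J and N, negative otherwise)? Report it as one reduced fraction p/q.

Assign J = (0, 0), P = (1, 0), V = (0, 1) — the answer is frame-independent, so this choice is without loss of generality.
1. X is the midpoint of PV ⇒ X = (1/2, 1/2)
2. N lies on line PX with PN:NX = 1:(-4) ⇒ N = (7/6, -1/6)
3. T is where the line through V parallel to XJ meets line JN ⇒ T = (-7/8, 1/8)
T = J + t·(N−J) with t = -3/4, so JT:TN = t:(1−t) = -3/4:7/4

JT:TN = -3/7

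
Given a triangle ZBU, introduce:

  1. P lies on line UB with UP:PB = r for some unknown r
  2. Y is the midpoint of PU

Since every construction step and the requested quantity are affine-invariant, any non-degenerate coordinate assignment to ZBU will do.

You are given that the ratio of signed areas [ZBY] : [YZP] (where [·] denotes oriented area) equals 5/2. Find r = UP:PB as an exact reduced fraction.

Set Z = (0, 0), B = (1, 0), U = (0, 1); any affine frame gives the same invariant.
1. With UP:PB = r, write λ = r/(r+1) so P = U + λ·(B−U); P is affine-linear in λ
2. Y is the midpoint of PU ⇒ Y is an affine combination of earlier points and hence also affine-linear in λ
Every point depending on P is an affine combination of P and λ-independent points, so each such coordinate is linear in λ; the λ² term in each signed area is a multiple of (B−U)×(B−U) = 0, so 2·[ZBY] and 2·[YZP] are each linear in λ. Evaluating at λ=0 and λ=1:
  2·[ZBY] = -1/2·λ + 1,   2·[YZP] = 1/2·λ
So [ZBY]:[YZP] = (-1/2·λ + 1) / (1/2·λ). Setting this equal to 5/2:
  -1/2·λ + 1 = 5/2·(1/2·λ)  ⇒  λ = 4/7
Then r = λ/(1−λ) = (4/7)/(3/7) = 4/3. Check: with r = 4/3, P = (4/7, 3/7) and [ZBY]:[YZP] = 5/2 as required.

r = 4/3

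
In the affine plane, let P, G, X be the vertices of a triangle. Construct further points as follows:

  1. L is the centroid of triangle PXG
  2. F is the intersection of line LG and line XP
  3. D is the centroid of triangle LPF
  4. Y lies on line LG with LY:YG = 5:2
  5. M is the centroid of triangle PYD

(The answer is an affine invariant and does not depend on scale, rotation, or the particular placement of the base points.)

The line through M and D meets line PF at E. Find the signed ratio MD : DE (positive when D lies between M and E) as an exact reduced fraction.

Work in coordinates with P = (0, 0), G = (1, 0), X = (0, 1).
1. L is the centroid of triangle PXG ⇒ L = (1/3, 1/3)
2. F is the intersection of line LG and line XP ⇒ F = (0, 1/2)
3. D is the centroid of triangle LPF ⇒ D = (1/9, 5/18)
4. Y lies on line LG with LY:YG = 5:2 ⇒ Y = (17/21, 2/21)
5. M is the centroid of triangle PYD ⇒ M = (58/189, 47/378)
line MD meets PF at E = (0, 27/74)
D = M + t·(E−M) with t = 37/58, so MD:DE = 37/58:21/58

MD:DE = 37/21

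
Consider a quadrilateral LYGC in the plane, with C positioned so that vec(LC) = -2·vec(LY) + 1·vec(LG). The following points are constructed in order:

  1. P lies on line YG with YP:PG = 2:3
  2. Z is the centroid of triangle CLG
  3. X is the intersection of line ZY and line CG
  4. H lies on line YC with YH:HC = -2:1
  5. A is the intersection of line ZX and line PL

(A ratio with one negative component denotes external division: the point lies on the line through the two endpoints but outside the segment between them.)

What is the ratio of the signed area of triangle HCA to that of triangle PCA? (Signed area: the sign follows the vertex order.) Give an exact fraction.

Choose coordinates L = (0, 0), Y = (1, 0), G = (0, 1), C = (-2, 1).
1. P lies on line YG with YP:PG = 2:3 ⇒ P = (3/5, 2/5)
2. Z is the centroid of triangle CLG ⇒ Z = (-2/3, 2/3)
3. X is the intersection of line ZY and line CG ⇒ X = (-3/2, 1)
4. H lies on line YC with YH:HC = -2:1 ⇒ H = (-5, 2)
5. A is the intersection of line ZX and line PL ⇒ A = (3/8, 1/4)
2·[HCA] = 1/8, 2·[PCA] = 21/40
[HCA]:[PCA] = 1/8:21/40 = 5/21

[HCA]:[PCA] = 5/21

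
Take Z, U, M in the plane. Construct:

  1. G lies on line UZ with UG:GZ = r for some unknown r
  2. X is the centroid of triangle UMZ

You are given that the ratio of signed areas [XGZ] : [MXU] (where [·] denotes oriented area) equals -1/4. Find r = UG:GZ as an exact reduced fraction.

r = 3

Choose coordinates Z = (0, 0), U = (1, 0), M = (0, 1).
1. With UG:GZ = r, write λ = r/(r+1) so G = U + λ·(Z−U); G is affine-linear in λ
2. X is the centroid of triangle UMZ ⇒ X = (1/3, 1/3)
Every point depending on G is an affine combination of G and λ-independent points, so each such coordinate is linear in λ; the λ² term in each signed area is a multiple of (Z−U)×(Z−U) = 0, so 2·[XGZ] and 2·[MXU] are each linear in λ. Evaluating at λ=0 and λ=1:
  2·[XGZ] = 1/3·λ − 1/3,   2·[MXU] = 1/3
So [XGZ]:[MXU] = (1/3·λ − 1/3) / (1/3). Setting this equal to -1/4:
  1/3·λ − 1/3 = -1/4·(1/3)  ⇒  λ = 3/4
Then r = λ/(1−λ) = (3/4)/(1/4) = 3. Check: with r = 3, G = (1/4, 0) and [XGZ]:[MXU] = -1/4 as required.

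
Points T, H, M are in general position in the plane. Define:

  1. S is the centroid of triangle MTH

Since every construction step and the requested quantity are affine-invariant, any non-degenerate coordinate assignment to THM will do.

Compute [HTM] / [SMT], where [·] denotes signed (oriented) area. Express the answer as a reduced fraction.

Choose coordinates T = (0, 0), H = (1, 0), M = (0, 1).
1. S is the centroid of triangle MTH ⇒ S = (1/3, 1/3)
2·[HTM] = -1, 2·[SMT] = 1/3
[HTM]:[SMT] = -1:1/3 = -3

[HTM]:[SMT] = -3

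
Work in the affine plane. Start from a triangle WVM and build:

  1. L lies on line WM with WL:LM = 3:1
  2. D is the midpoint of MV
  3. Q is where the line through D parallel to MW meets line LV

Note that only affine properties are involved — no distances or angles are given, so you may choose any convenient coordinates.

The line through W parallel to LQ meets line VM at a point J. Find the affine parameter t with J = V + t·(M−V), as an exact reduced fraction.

Assign W = (0, 0), V = (1, 0), M = (0, 1) — the answer is frame-independent, so this choice is without loss of generality.
1. L lies on line WM with WL:LM = 3:1 ⇒ L = (0, 3/4)
2. D is the midpoint of MV ⇒ D = (1/2, 1/2)
3. Q is where the line through D parallel to MW meets line LV ⇒ Q = (1/2, 3/8)
through W parallel to LQ: direction (1/2, -3/8); meets VM at J = (4, -3)
J = V + t·(M−V) with t = -3

t = -3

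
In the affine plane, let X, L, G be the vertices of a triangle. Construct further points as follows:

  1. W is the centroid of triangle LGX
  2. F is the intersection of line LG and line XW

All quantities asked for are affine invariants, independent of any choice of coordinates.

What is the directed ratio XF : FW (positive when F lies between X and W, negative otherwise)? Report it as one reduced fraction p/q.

Assign X = (0, 0), L = (1, 0), G = (0, 1) — the answer is frame-independent, so this choice is without loss of generality.
1. W is the centroid of triangle LGX ⇒ W = (1/3, 1/3)
2. F is the intersection of line LG and line XW ⇒ F = (1/2, 1/2)
F = X + t·(W−X) with t = 3/2, so XF:FW = t:(1−t) = 3/2:-1/2

XF:FW = -3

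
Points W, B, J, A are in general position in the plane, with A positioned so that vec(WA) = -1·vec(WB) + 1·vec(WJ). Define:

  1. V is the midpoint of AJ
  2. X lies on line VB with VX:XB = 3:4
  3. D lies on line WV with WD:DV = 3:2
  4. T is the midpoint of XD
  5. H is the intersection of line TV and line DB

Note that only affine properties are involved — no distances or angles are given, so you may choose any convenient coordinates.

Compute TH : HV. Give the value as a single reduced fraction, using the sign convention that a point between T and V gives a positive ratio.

TH:HV = -2/7

Choose coordinates W = (0, 0), B = (1, 0), J = (0, 1), A = (-1, 1).
1. V is the midpoint of AJ ⇒ V = (-1/2, 1)
2. X lies on line VB with VX:XB = 3:4 ⇒ X = (1/7, 4/7)
3. D lies on line WV with WD:DV = 3:2 ⇒ D = (-3/10, 3/5)
4. T is the midpoint of XD ⇒ T = (-11/140, 41/70)
5. H is the intersection of line TV and line DB ⇒ H = (9/100, 21/50)
H = T + t·(V−T) with t = -2/5, so TH:HV = t:(1−t) = -2/5:7/5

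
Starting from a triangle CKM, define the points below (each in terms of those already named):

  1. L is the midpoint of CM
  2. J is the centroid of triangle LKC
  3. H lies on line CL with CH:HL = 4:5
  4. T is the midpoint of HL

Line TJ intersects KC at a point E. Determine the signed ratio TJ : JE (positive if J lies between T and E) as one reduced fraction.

Work in coordinates with C = (0, 0), K = (1, 0), M = (0, 1).
1. L is the midpoint of CM ⇒ L = (0, 1/2)
2. J is the centroid of triangle LKC ⇒ J = (1/3, 1/6)
3. H lies on line CL with CH:HL = 4:5 ⇒ H = (0, 2/9)
4. T is the midpoint of HL ⇒ T = (0, 13/36)
line TJ meets KC at E = (13/21, 0)
J = T + t·(E−T) with t = 7/13, so TJ:JE = 7/13:6/13

TJ:JE = 7/6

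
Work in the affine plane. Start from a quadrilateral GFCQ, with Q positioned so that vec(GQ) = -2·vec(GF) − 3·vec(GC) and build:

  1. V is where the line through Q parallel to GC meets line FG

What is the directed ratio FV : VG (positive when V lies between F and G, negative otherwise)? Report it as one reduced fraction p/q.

Choose coordinates G = (0, 0), F = (1, 0), C = (0, 1), Q = (-2, -3).
1. V is where the line through Q parallel to GC meets line FG ⇒ V = (-2, 0)
V = F + t·(G−F) with t = 3, so FV:VG = t:(1−t) = 3:-2

FV:VG = -3/2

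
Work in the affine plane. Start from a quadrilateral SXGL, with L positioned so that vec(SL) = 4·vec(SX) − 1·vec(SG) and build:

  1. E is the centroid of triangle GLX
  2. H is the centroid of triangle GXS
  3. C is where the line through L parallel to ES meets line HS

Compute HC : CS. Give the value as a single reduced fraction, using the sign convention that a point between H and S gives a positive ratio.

HC:CS = -4/3

Set S = (0, 0), X = (1, 0), G = (0, 1), L = (4, -1); any affine frame gives the same invariant.
1. E is the centroid of triangle GLX ⇒ E = (5/3, 0)
2. H is the centroid of triangle GXS ⇒ H = (1/3, 1/3)
3. C is where the line through L parallel to ES meets line HS ⇒ C = (-1, -1)
C = H + t·(S−H) with t = 4, so HC:CS = t:(1−t) = 4:-3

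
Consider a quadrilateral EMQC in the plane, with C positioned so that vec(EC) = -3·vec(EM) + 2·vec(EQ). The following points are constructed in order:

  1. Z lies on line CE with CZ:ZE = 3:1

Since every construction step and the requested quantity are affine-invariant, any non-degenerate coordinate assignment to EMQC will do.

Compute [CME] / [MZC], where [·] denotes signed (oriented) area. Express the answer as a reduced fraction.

[CME]:[MZC] = 4/3

Set E = (0, 0), M = (1, 0), Q = (0, 1), C = (-3, 2); any affine frame gives the same invariant.
1. Z lies on line CE with CZ:ZE = 3:1 ⇒ Z = (-3/4, 1/2)
2·[CME] = -2, 2·[MZC] = -3/2
[CME]:[MZC] = -2:-3/2 = 4/3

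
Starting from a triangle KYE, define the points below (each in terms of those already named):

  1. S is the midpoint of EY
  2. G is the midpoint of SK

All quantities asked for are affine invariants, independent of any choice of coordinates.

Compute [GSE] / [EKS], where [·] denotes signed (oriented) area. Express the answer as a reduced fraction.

Choose coordinates K = (0, 0), Y = (1, 0), E = (0, 1).
1. S is the midpoint of EY ⇒ S = (1/2, 1/2)
2. G is the midpoint of SK ⇒ G = (1/4, 1/4)
2·[GSE] = 1/4, 2·[EKS] = 1/2
[GSE]:[EKS] = 1/4:1/2 = 1/2

[GSE]:[EKS] = 1/2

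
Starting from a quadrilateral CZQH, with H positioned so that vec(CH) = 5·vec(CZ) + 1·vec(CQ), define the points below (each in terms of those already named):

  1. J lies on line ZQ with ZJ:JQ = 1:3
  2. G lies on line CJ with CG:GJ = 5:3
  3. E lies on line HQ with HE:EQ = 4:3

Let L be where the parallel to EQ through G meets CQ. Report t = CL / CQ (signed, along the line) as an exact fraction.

t = 5/32

Assign C = (0, 0), Z = (1, 0), Q = (0, 1), H = (5, 1) — the answer is frame-independent, so this choice is without loss of generality.
1. J lies on line ZQ with ZJ:JQ = 1:3 ⇒ J = (3/4, 1/4)
2. G lies on line CJ with CG:GJ = 5:3 ⇒ G = (15/32, 5/32)
3. E lies on line HQ with HE:EQ = 4:3 ⇒ E = (15/7, 1)
through G parallel to EQ: direction (-15/7, 0); meets CQ at L = (0, 5/32)
L = C + t·(Q−C) with t = 5/32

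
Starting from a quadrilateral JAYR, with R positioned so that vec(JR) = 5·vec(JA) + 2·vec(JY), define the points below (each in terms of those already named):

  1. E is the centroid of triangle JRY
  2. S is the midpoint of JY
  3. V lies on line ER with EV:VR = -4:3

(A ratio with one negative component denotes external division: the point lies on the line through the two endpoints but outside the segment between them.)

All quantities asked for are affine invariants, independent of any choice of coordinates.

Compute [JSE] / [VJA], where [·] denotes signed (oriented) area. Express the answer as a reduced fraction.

[JSE]:[VJA] = -1/6

Set J = (0, 0), A = (1, 0), Y = (0, 1), R = (5, 2); any affine frame gives the same invariant.
1. E is the centroid of triangle JRY ⇒ E = (5/3, 1)
2. S is the midpoint of JY ⇒ S = (0, 1/2)
3. V lies on line ER with EV:VR = -4:3 ⇒ V = (15, 5)
2·[JSE] = -5/6, 2·[VJA] = 5
[JSE]:[VJA] = -5/6:5 = -1/6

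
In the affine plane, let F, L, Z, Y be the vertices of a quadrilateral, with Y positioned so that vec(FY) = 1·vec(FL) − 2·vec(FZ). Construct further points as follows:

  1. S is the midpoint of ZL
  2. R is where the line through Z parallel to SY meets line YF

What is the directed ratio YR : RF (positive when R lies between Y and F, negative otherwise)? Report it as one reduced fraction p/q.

YR:RF = 2

Assign F = (0, 0), L = (1, 0), Z = (0, 1), Y = (1, -2) — the answer is frame-independent, so this choice is without loss of generality.
1. S is the midpoint of ZL ⇒ S = (1/2, 1/2)
2. R is where the line through Z parallel to SY meets line YF ⇒ R = (1/3, -2/3)
R = Y + t·(F−Y) with t = 2/3, so YR:RF = t:(1−t) = 2/3:1/3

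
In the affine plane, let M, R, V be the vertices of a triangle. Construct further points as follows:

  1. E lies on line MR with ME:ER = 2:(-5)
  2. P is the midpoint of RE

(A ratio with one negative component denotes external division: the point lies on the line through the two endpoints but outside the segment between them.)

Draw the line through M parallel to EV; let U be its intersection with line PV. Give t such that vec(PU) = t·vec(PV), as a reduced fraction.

t = 1/5

Assign M = (0, 0), R = (1, 0), V = (0, 1) — the answer is frame-independent, so this choice is without loss of generality.
1. E lies on line MR with ME:ER = 2:(-5) ⇒ E = (-2/3, 0)
2. P is the midpoint of RE ⇒ P = (1/6, 0)
through M parallel to EV: direction (2/3, 1); meets PV at U = (2/15, 1/5)
U = P + t·(V−P) with t = 1/5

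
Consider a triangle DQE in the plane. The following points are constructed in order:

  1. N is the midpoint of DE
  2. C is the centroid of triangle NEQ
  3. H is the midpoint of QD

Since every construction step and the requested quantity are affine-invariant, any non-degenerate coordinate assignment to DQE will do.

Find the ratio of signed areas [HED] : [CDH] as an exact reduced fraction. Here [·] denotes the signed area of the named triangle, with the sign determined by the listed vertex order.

[HED]:[CDH] = 2

Work in coordinates with D = (0, 0), Q = (1, 0), E = (0, 1).
1. N is the midpoint of DE ⇒ N = (0, 1/2)
2. C is the centroid of triangle NEQ ⇒ C = (1/3, 1/2)
3. H is the midpoint of QD ⇒ H = (1/2, 0)
2·[HED] = 1/2, 2·[CDH] = 1/4
[HED]:[CDH] = 1/2:1/4 = 2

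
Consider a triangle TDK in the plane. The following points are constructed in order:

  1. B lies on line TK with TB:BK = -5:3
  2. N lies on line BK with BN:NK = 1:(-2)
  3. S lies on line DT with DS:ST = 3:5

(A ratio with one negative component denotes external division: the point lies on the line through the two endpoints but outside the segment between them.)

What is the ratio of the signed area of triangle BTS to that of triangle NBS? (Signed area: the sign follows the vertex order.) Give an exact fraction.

Choose coordinates T = (0, 0), D = (1, 0), K = (0, 1).
1. B lies on line TK with TB:BK = -5:3 ⇒ B = (0, 5/2)
2. N lies on line BK with BN:NK = 1:(-2) ⇒ N = (0, 4)
3. S lies on line DT with DS:ST = 3:5 ⇒ S = (5/8, 0)
2·[BTS] = 25/16, 2·[NBS] = 15/16
[BTS]:[NBS] = 25/16:15/16 = 5/3

[BTS]:[NBS] = 5/3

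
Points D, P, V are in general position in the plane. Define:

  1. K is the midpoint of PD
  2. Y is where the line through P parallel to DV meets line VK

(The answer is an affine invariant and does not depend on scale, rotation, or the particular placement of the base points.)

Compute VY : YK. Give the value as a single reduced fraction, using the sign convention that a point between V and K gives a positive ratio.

VY:YK = -2

Choose coordinates D = (0, 0), P = (1, 0), V = (0, 1).
1. K is the midpoint of PD ⇒ K = (1/2, 0)
2. Y is where the line through P parallel to DV meets line VK ⇒ Y = (1, -1)
Y = V + t·(K−V) with t = 2, so VY:YK = t:(1−t) = 2:-1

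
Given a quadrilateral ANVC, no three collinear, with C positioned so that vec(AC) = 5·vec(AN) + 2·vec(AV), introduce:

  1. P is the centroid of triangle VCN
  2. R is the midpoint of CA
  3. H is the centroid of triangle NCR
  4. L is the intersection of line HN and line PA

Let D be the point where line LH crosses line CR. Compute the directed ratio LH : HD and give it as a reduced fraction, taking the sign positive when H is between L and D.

LH:HD = -10

Choose coordinates A = (0, 0), N = (1, 0), V = (0, 1), C = (5, 2).
1. P is the centroid of triangle VCN ⇒ P = (2, 1)
2. R is the midpoint of CA ⇒ R = (5/2, 1)
3. H is the centroid of triangle NCR ⇒ H = (17/6, 1)
4. L is the intersection of line HN and line PA ⇒ L = (12, 6)
line LH meets CR at D = (15/4, 3/2)
H = L + t·(D−L) with t = 10/9, so LH:HD = 10/9:-1/9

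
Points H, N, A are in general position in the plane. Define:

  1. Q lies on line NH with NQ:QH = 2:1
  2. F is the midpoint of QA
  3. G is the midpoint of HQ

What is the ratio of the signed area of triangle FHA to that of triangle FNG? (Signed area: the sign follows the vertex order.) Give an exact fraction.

Work in coordinates with H = (0, 0), N = (1, 0), A = (0, 1).
1. Q lies on line NH with NQ:QH = 2:1 ⇒ Q = (1/3, 0)
2. F is the midpoint of QA ⇒ F = (1/6, 1/2)
3. G is the midpoint of HQ ⇒ G = (1/6, 0)
2·[FHA] = -1/6, 2·[FNG] = -5/12
[FHA]:[FNG] = -1/6:-5/12 = 2/5

[FHA]:[FNG] = 2/5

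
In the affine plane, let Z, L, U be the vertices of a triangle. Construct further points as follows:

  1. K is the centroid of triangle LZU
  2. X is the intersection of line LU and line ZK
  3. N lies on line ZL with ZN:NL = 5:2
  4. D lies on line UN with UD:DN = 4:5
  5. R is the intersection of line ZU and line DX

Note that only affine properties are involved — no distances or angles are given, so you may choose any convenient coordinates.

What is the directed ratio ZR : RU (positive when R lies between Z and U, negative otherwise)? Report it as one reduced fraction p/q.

Set Z = (0, 0), L = (1, 0), U = (0, 1); any affine frame gives the same invariant.
1. K is the centroid of triangle LZU ⇒ K = (1/3, 1/3)
2. X is the intersection of line LU and line ZK ⇒ X = (1/2, 1/2)
3. N lies on line ZL with ZN:NL = 5:2 ⇒ N = (5/7, 0)
4. D lies on line UN with UD:DN = 4:5 ⇒ D = (20/63, 5/9)
5. R is the intersection of line ZU and line DX ⇒ R = (0, 15/23)
R = Z + t·(U−Z) with t = 15/23, so ZR:RU = t:(1−t) = 15/23:8/23

ZR:RU = 15/8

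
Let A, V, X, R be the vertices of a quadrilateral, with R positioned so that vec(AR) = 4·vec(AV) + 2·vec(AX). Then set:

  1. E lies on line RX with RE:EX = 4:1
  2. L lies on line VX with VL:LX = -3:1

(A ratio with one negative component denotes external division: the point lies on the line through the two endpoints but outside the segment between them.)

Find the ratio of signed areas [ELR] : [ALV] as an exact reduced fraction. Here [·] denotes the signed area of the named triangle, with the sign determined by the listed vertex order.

Choose coordinates A = (0, 0), V = (1, 0), X = (0, 1), R = (4, 2).
1. E lies on line RX with RE:EX = 4:1 ⇒ E = (4/5, 6/5)
2. L lies on line VX with VL:LX = -3:1 ⇒ L = (-1/2, 3/2)
2·[ELR] = -2, 2·[ALV] = -3/2
[ELR]:[ALV] = -2:-3/2 = 4/3

[ELR]:[ALV] = 4/3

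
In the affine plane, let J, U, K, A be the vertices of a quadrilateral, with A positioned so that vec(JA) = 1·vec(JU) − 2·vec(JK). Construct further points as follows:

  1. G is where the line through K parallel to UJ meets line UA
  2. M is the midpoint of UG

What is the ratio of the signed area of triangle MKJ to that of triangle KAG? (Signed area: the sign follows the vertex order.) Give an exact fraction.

Set J = (0, 0), U = (1, 0), K = (0, 1), A = (1, -2); any affine frame gives the same invariant.
1. G is where the line through K parallel to UJ meets line UA ⇒ G = (1, 1)
2. M is the midpoint of UG ⇒ M = (1, 1/2)
2·[MKJ] = 1, 2·[KAG] = 3
[MKJ]:[KAG] = 1:3 = 1/3

[MKJ]:[KAG] = 1/3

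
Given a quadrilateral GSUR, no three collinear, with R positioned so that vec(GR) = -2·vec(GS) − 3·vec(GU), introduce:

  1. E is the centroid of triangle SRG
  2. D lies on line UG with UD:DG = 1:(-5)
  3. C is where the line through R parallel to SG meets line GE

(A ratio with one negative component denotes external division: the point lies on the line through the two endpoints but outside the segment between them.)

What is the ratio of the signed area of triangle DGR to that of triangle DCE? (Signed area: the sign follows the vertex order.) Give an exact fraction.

[DGR]:[DCE] = -3

Work in coordinates with G = (0, 0), S = (1, 0), U = (0, 1), R = (-2, -3).
1. E is the centroid of triangle SRG ⇒ E = (-1/3, -1)
2. D lies on line UG with UD:DG = 1:(-5) ⇒ D = (0, 5/4)
3. C is where the line through R parallel to SG meets line GE ⇒ C = (-1, -3)
2·[DGR] = -5/2, 2·[DCE] = 5/6
[DGR]:[DCE] = -5/2:5/6 = -3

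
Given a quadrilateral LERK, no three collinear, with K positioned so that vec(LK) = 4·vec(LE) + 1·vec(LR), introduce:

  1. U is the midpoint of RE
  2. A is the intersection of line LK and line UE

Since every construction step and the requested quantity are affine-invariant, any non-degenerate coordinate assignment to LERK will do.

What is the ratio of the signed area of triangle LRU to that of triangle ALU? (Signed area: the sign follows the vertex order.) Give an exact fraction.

Assign L = (0, 0), E = (1, 0), R = (0, 1), K = (4, 1) — the answer is frame-independent, so this choice is without loss of generality.
1. U is the midpoint of RE ⇒ U = (1/2, 1/2)
2. A is the intersection of line LK and line UE ⇒ A = (4/5, 1/5)
2·[LRU] = -1/2, 2·[ALU] = -3/10
[LRU]:[ALU] = -1/2:-3/10 = 5/3

[LRU]:[ALU] = 5/3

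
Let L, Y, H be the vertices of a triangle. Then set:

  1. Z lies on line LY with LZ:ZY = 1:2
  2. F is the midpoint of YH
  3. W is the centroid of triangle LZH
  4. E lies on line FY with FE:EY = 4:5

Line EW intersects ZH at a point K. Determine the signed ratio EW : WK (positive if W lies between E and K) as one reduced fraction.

EW:WK = -16/3

Work in coordinates with L = (0, 0), Y = (1, 0), H = (0, 1).
1. Z lies on line LY with LZ:ZY = 1:2 ⇒ Z = (1/3, 0)
2. F is the midpoint of YH ⇒ F = (1/2, 1/2)
3. W is the centroid of triangle LZH ⇒ W = (1/9, 1/3)
4. E lies on line FY with FE:EY = 4:5 ⇒ E = (13/18, 5/18)
line EW meets ZH at K = (65/288, 31/96)
W = E + t·(K−E) with t = 16/13, so EW:WK = 16/13:-3/13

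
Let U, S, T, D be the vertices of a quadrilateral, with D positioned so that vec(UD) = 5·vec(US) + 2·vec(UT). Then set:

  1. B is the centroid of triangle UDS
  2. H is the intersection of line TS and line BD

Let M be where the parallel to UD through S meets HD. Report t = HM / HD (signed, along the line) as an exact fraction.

t = -7/6

Assign U = (0, 0), S = (1, 0), T = (0, 1), D = (5, 2) — the answer is frame-independent, so this choice is without loss of generality.
1. B is the centroid of triangle UDS ⇒ B = (2, 2/3)
2. H is the intersection of line TS and line BD ⇒ H = (11/13, 2/13)
through S parallel to UD: direction (5, 2); meets HD at M = (-4, -2)
M = H + t·(D−H) with t = -7/6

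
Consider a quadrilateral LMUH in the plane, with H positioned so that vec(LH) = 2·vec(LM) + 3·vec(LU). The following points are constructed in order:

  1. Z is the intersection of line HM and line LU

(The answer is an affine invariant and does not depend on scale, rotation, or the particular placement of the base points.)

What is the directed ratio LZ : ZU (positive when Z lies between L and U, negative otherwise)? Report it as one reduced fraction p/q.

LZ:ZU = -3/4

Choose coordinates L = (0, 0), M = (1, 0), U = (0, 1), H = (2, 3).
1. Z is the intersection of line HM and line LU ⇒ Z = (0, -3)
Z = L + t·(U−L) with t = -3, so LZ:ZU = t:(1−t) = -3:4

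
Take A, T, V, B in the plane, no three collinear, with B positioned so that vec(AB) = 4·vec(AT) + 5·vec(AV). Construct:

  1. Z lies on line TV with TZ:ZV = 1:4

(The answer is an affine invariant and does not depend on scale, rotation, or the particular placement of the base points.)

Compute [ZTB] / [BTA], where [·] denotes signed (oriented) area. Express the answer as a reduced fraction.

[ZTB]:[BTA] = -8/25

Choose coordinates A = (0, 0), T = (1, 0), V = (0, 1), B = (4, 5).
1. Z lies on line TV with TZ:ZV = 1:4 ⇒ Z = (4/5, 1/5)
2·[ZTB] = 8/5, 2·[BTA] = -5
[ZTB]:[BTA] = 8/5:-5 = -8/25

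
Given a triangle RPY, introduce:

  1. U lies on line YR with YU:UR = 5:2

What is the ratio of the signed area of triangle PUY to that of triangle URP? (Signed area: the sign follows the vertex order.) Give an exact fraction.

Set R = (0, 0), P = (1, 0), Y = (0, 1); any affine frame gives the same invariant.
1. U lies on line YR with YU:UR = 5:2 ⇒ U = (0, 2/7)
2·[PUY] = -5/7, 2·[URP] = 2/7
[PUY]:[URP] = -5/7:2/7 = -5/2

[PUY]:[URP] = -5/2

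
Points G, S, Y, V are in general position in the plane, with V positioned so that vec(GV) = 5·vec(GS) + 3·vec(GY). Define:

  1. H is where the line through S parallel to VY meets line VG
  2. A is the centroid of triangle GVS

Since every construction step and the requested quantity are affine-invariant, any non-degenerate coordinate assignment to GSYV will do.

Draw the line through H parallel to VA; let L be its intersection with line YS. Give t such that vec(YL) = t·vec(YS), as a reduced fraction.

t = 13/25

Choose coordinates G = (0, 0), S = (1, 0), Y = (0, 1), V = (5, 3).
1. H is where the line through S parallel to VY meets line VG ⇒ H = (-2, -6/5)
2. A is the centroid of triangle GVS ⇒ A = (2, 1)
through H parallel to VA: direction (-3, -2); meets YS at L = (13/25, 12/25)
L = Y + t·(S−Y) with t = 13/25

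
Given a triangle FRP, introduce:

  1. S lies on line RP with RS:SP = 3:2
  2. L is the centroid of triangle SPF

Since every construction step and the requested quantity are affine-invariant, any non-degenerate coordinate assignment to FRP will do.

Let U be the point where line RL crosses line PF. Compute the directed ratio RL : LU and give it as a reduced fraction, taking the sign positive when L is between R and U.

RL:LU = 13/2

Choose coordinates F = (0, 0), R = (1, 0), P = (0, 1).
1. S lies on line RP with RS:SP = 3:2 ⇒ S = (2/5, 3/5)
2. L is the centroid of triangle SPF ⇒ L = (2/15, 8/15)
line RL meets PF at U = (0, 8/13)
L = R + t·(U−R) with t = 13/15, so RL:LU = 13/15:2/15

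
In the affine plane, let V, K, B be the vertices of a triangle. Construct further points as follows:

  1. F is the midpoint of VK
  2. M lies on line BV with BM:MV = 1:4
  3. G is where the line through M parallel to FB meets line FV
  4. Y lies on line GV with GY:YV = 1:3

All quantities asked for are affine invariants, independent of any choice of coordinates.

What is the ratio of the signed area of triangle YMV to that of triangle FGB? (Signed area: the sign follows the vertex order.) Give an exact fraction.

[YMV]:[FGB] = -12/5

Set V = (0, 0), K = (1, 0), B = (0, 1); any affine frame gives the same invariant.
1. F is the midpoint of VK ⇒ F = (1/2, 0)
2. M lies on line BV with BM:MV = 1:4 ⇒ M = (0, 4/5)
3. G is where the line through M parallel to FB meets line FV ⇒ G = (2/5, 0)
4. Y lies on line GV with GY:YV = 1:3 ⇒ Y = (3/10, 0)
2·[YMV] = 6/25, 2·[FGB] = -1/10
[YMV]:[FGB] = 6/25:-1/10 = -12/5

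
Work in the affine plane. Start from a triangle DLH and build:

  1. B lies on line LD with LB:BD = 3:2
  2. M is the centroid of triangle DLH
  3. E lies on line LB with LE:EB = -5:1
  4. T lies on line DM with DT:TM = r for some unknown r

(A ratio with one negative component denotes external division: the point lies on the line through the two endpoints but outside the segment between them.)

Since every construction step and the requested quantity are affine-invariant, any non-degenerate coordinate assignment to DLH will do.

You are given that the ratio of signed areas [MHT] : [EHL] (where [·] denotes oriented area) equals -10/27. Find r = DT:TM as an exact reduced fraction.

r = 1/5

Assign D = (0, 0), L = (1, 0), H = (0, 1) — the answer is frame-independent, so this choice is without loss of generality.
1. B lies on line LD with LB:BD = 3:2 ⇒ B = (2/5, 0)
2. M is the centroid of triangle DLH ⇒ M = (1/3, 1/3)
3. E lies on line LB with LE:EB = -5:1 ⇒ E = (1/4, 0)
4. With DT:TM = r, write λ = r/(r+1) so T = D + λ·(M−D); T is affine-linear in λ
Every point depending on T is an affine combination of T and λ-independent points, so each such coordinate is linear in λ; the λ² term in each signed area is a multiple of (M−D)×(M−D) = 0, so 2·[MHT] and 2·[EHL] are each linear in λ. Evaluating at λ=0 and λ=1:
  2·[MHT] = -1/3·λ + 1/3,   2·[EHL] = -3/4
So [MHT]:[EHL] = (-1/3·λ + 1/3) / (-3/4). Setting this equal to -10/27:
  -1/3·λ + 1/3 = -10/27·(-3/4)  ⇒  λ = 1/6
Then r = λ/(1−λ) = (1/6)/(5/6) = 1/5. Check: with r = 1/5, T = (1/18, 1/18) and [MHT]:[EHL] = -10/27 as required.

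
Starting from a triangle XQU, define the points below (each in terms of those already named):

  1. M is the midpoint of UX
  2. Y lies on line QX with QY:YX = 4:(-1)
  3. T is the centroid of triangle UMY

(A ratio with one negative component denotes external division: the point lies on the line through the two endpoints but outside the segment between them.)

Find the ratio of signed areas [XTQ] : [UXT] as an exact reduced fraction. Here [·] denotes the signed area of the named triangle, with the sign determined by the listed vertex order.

Set X = (0, 0), Q = (1, 0), U = (0, 1); any affine frame gives the same invariant.
1. M is the midpoint of UX ⇒ M = (0, 1/2)
2. Y lies on line QX with QY:YX = 4:(-1) ⇒ Y = (-1/3, 0)
3. T is the centroid of triangle UMY ⇒ T = (-1/9, 1/2)
2·[XTQ] = -1/2, 2·[UXT] = -1/9
[XTQ]:[UXT] = -1/2:-1/9 = 9/2

[XTQ]:[UXT] = 9/2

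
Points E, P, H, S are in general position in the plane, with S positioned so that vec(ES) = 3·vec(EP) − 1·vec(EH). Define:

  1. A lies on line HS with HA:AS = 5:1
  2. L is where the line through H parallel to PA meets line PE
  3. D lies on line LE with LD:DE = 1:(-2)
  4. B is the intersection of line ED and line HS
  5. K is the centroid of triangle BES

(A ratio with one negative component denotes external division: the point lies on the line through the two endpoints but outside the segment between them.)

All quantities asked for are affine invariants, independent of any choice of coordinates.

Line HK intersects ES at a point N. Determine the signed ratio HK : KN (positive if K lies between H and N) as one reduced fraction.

Work in coordinates with E = (0, 0), P = (1, 0), H = (0, 1), S = (3, -1).
1. A lies on line HS with HA:AS = 5:1 ⇒ A = (5/2, -2/3)
2. L is where the line through H parallel to PA meets line PE ⇒ L = (9/4, 0)
3. D lies on line LE with LD:DE = 1:(-2) ⇒ D = (9/2, 0)
4. B is the intersection of line ED and line HS ⇒ B = (3/2, 0)
5. K is the centroid of triangle BES ⇒ K = (3/2, -1/3)
line HK meets ES at N = (9/5, -3/5)
K = H + t·(N−H) with t = 5/6, so HK:KN = 5/6:1/6

HK:KN = 5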